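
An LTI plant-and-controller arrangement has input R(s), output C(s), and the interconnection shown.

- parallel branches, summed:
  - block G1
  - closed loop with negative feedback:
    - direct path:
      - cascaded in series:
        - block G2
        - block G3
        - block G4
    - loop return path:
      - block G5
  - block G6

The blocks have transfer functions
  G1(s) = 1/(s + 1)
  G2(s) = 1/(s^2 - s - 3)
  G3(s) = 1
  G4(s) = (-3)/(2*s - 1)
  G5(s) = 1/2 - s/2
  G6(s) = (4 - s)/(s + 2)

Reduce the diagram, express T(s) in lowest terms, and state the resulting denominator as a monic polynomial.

Step 1: series reduction of G2, G3, G4 = (-3)/(2*s^3 - 3*s^2 - 5*s + 3)
Step 2: feedback reduction of (G2*G3*G4), G5 = (-6)/(4*s^3 - 6*s^2 - 7*s + 3)
Step 3: sum the parallel branches G1, [(G2*G3*G4)/(1+(G2*G3*G4)*G5)], G6 = (-4*s^4 + 26*s^3 - 19*s^2 - 54*s + 6)/(4*s^4 + 2*s^3 - 19*s^2 - 11*s + 6)
No further cancellation is possible in the step-3 result, so that is T(s). Its denominator becomes monic after dividing by the leading coefficient 4.

Answer: s^4 + s^3/2 - 19*s^2/4 - 11*s/4 + 3/2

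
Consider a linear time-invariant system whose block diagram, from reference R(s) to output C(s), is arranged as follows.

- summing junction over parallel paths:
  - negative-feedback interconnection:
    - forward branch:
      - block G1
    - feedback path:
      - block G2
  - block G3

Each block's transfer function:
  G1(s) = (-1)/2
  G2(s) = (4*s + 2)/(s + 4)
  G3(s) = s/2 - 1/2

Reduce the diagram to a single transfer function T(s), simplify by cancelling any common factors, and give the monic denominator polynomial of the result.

Step 1: reduce the feedback loop with forward G1 and return G2 -> (s + 4)/(2*s - 6)
Step 2: combine [G1/(1+G1*G2)], G3 in parallel -> (s^2 - 3*s + 7)/(2*s - 6)
That last expression is T(s), already simplified. Scaling its denominator by 1/2 (the reciprocal of the leading coefficient) yields the monic denominator.

Hence the answer: s - 3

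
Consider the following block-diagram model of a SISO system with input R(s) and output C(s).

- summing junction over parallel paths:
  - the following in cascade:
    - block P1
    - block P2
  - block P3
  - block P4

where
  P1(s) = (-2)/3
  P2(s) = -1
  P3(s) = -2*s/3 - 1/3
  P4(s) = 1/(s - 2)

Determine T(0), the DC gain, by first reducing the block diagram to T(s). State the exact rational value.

1. reduce the series chain P1, P2 = 2/3
2. parallel reduction of (P1*P2), P3, P4 = (-2*s^2 + 5*s + 1)/(3*s - 6)
DC gain: substitute s = 0 into T(s) from step 2: T(0) = 1/(-6) = -1/6.

Therefore the answer is -1/6.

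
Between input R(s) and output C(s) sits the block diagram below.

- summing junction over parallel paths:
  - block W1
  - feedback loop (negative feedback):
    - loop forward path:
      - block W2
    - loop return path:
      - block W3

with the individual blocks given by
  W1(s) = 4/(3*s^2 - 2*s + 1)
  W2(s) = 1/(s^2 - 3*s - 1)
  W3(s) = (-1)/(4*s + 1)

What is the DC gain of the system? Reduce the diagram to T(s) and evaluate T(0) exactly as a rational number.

Step 1. apply the feedback formula to W2, W3 gives (4*s + 1)/(4*s^3 - 11*s^2 - 7*s - 2)
Step 2. parallel reduction of W1, [W2/(1+W2*W3)] gives (28*s^3 - 49*s^2 - 26*s - 7)/(12*s^5 - 41*s^4 + 5*s^3 - 3*s^2 - 3*s - 2)
That last expression is T(s); at s = 0 only the constant terms survive, so T(0) = -7/(-2) = 7/2.

Answer: 7/2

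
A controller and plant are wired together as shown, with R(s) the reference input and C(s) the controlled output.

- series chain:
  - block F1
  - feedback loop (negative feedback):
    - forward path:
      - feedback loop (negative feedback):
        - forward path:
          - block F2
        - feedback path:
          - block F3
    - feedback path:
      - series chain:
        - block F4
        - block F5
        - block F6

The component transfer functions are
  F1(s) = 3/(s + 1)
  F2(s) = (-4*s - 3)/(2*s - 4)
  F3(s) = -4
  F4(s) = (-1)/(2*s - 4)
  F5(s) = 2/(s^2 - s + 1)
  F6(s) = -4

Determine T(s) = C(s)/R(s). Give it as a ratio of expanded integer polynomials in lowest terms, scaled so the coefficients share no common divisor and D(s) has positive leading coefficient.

1. close the feedback loop around F2, F3 -> (-4*s - 3)/(18*s + 8)
2. multiply F4, F5, F6 (series) -> 4/(s^3 - 3*s^2 + 3*s - 2)
3. collapse the loop ([F2/(1+F2*F3)] forward, (F4*F5*F6) return) -> (-4*s^4 + 9*s^3 - 3*s^2 - s + 6)/(18*s^4 - 46*s^3 + 30*s^2 - 28*s - 28)
4. reduce the series chain F1, [[F2/(1+F2*F3)]/(1+[F2/(1+F2*F3)]*(F4*F5*F6))], giving the overall T(s)

Hence the answer: (-12*s^4 + 27*s^3 - 9*s^2 - 3*s + 18)/(18*s^5 - 28*s^4 - 16*s^3 + 2*s^2 - 56*s - 28)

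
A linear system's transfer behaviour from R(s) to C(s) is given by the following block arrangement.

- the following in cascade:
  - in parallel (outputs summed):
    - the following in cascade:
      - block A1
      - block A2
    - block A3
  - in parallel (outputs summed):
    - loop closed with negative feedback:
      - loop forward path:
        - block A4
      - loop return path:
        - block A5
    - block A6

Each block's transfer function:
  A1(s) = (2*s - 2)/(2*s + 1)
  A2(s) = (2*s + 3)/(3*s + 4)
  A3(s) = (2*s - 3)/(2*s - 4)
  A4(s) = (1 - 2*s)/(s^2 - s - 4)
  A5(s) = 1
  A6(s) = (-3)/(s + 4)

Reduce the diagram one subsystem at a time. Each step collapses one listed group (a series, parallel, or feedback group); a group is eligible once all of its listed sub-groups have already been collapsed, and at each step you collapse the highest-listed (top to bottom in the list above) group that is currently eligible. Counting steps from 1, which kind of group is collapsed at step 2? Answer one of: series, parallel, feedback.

Step 1 - multiply A1, A2 (series)
Step 2 - add (A1*A2), A3 (parallel)
Step 3 - feedback reduction of A4, A5
Step 4 - sum the parallel branches [A4/(1+A4*A5)], A6
Step 5 - reduce the series chain ((A1*A2)+A3), ([A4/(1+A4*A5)]+A6)
At step 2 the group reduced is parallel.

Answer: parallel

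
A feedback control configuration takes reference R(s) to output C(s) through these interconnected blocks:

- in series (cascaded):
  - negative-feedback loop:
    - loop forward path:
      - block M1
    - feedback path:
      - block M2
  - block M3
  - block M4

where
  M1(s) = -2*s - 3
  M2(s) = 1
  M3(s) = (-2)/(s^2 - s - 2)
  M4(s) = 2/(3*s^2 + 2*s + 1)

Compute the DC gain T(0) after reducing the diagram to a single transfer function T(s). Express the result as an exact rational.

Answer: 3

Working:
Step 1. close the feedback loop around M1, M2; result (2*s + 3)/(2*s + 2)
Step 2. multiply [M1/(1+M1*M2)], M3, M4 (series); result (-4*s - 6)/(3*s^5 + 2*s^4 - 8*s^3 - 12*s^2 - 7*s - 2)
That last expression is T(s); at s = 0 only the constant terms survive, so T(0) = -6/(-2) = 3.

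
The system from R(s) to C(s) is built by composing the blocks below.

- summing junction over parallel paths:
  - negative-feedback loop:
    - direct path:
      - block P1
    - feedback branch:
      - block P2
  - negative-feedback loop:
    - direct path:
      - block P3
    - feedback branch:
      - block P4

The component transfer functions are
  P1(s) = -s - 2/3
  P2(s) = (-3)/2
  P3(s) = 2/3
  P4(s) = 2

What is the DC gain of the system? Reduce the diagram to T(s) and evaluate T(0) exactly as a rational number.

(1) close the feedback loop around P1, P2; result (-6*s - 4)/(9*s + 12)
(2) collapse the loop (P3 forward, P4 return); result 2/7
(3) sum the parallel branches [P1/(1+P1*P2)], [P3/(1+P3*P4)]; result (-24*s - 4)/(63*s + 84)
Step 3 gives the overall T(s). Then T(0) = -4/84 = -1/21.

Therefore the answer is -1/21.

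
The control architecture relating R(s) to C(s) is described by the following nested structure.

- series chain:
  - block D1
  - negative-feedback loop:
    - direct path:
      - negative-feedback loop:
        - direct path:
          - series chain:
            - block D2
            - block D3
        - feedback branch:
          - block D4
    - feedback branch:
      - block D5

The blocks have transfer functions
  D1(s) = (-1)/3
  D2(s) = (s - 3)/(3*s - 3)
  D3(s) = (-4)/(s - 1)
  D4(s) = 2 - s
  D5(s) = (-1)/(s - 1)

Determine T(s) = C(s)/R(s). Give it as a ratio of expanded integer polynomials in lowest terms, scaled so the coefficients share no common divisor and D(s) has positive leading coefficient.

1. multiply D2, D3 (series) gives (12 - 4*s)/(3*s^2 - 6*s + 3)
2. close the feedback loop around (D2*D3), D4 gives (12 - 4*s)/(7*s^2 - 26*s + 27)
3. reduce the feedback loop with forward [(D2*D3)/(1+(D2*D3)*D4)] and return D5 gives (-4*s^2 + 16*s - 12)/(7*s^3 - 33*s^2 + 57*s - 39)
4. series reduction of D1, [[(D2*D3)/(1+(D2*D3)*D4)]/(1+[(D2*D3)/(1+(D2*D3)*D4)]*D5)], which is the overall transfer function T(s) = C(s)/R(s) in lowest terms

Therefore the answer is (4*s^2 - 16*s + 12)/(21*s^3 - 99*s^2 + 171*s - 117).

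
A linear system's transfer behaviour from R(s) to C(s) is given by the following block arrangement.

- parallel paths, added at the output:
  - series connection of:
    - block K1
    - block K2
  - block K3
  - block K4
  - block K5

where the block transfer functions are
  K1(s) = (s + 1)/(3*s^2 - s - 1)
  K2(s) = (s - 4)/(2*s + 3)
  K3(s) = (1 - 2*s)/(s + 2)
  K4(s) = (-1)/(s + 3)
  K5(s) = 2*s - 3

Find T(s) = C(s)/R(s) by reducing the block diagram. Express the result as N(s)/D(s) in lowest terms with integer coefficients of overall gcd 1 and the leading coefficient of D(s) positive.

First reduce the diagram to T(s).

1. combine K1, K2 in series, giving (s^2 - 3*s - 4)/(6*s^3 + 7*s^2 - 5*s - 3)
2. combine (K1*K2), K3, K4, K5 in parallel, giving the overall T(s)

Answer: (12*s^6 + 44*s^5 - 28*s^4 - 194*s^3 - 102*s^2 + 74*s + 27)/(6*s^5 + 37*s^4 + 66*s^3 + 14*s^2 - 45*s - 18)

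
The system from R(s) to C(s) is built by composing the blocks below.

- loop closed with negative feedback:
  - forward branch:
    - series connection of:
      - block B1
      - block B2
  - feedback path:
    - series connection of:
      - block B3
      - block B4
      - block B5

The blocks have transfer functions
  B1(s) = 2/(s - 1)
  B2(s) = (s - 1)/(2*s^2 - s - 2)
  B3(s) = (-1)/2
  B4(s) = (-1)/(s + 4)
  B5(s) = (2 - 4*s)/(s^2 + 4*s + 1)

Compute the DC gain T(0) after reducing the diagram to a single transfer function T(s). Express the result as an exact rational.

Step 1 - reduce the series chain B1, B2 -> 2/(2*s^2 - s - 2)
Step 2 - series reduction of B3, B4, B5 -> (1 - 2*s)/(s^3 + 8*s^2 + 17*s + 4)
Step 3 - close the feedback loop around (B1*B2), (B3*B4*B5) -> (2*s^3 + 16*s^2 + 34*s + 8)/(2*s^5 + 15*s^4 + 24*s^3 - 25*s^2 - 42*s - 6)
The step-3 result is T(s). Setting s = 0: T(0) = 8/(-6) = -4/3.

Therefore the answer is -4/3.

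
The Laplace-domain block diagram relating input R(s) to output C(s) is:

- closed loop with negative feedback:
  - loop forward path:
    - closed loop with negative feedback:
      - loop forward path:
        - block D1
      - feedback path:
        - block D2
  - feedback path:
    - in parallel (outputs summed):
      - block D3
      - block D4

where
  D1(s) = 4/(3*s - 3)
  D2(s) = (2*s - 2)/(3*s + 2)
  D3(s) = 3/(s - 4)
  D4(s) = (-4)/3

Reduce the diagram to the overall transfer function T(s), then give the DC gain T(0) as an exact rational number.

[1] close the feedback loop around D1, D2 -> (12*s + 8)/(9*s^2 + 5*s - 14)
[2] sum the parallel branches D3, D4 -> (25 - 4*s)/(3*s - 12)
[3] collapse the loop ([D1/(1+D1*D2)] forward, (D3+D4) return) -> (36*s^2 - 120*s - 96)/(27*s^3 - 141*s^2 + 166*s + 368)
Step 3 gives the overall T(s). Then T(0) = -96/368 = -6/23.

Final answer: -6/23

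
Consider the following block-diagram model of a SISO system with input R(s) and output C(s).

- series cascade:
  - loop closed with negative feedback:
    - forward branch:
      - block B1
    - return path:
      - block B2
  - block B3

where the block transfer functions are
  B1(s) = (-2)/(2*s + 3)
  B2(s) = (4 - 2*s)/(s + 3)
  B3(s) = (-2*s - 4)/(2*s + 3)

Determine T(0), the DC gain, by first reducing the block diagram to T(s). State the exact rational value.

First reduce the diagram to T(s).

(1) close the feedback loop around B1, B2 = (-2*s - 6)/(2*s^2 + 13*s + 1)
(2) cascade [B1/(1+B1*B2)], B3 = (4*s^2 + 20*s + 24)/(4*s^3 + 32*s^2 + 41*s + 3)
DC gain: substitute s = 0 into T(s) from step 2: T(0) = 24/3 = 8.

Answer: 8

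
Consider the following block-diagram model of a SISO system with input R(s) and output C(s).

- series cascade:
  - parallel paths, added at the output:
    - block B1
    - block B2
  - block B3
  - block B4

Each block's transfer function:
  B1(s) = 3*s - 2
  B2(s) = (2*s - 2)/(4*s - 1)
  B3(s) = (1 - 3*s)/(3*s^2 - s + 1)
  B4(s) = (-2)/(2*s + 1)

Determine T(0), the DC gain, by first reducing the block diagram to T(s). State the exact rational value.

Answer: 0

Working:
[1] add B1, B2 (parallel) -> (12*s^2 - 9*s)/(4*s - 1)
[2] combine (B1+B2), B3, B4 in series -> (72*s^3 - 78*s^2 + 18*s)/(24*s^4 - 2*s^3 + 3*s^2 + 3*s - 1)
Step 2 gives the overall T(s). Then T(0) = 0/(-1) = 0.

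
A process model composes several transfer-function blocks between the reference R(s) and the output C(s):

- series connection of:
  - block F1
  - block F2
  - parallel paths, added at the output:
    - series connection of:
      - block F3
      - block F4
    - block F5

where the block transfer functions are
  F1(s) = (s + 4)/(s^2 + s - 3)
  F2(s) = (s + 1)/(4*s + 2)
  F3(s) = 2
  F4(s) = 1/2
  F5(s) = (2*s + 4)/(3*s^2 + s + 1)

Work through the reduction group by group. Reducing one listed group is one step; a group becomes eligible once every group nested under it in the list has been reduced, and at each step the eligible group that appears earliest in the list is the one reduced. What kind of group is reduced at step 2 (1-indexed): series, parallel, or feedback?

(1) series reduction of F3, F4
(2) parallel reduction of (F3*F4), F5
(3) multiply F1, F2, ((F3*F4)+F5) (series)
The group at step 2 is a parallel group.

Hence the answer: parallel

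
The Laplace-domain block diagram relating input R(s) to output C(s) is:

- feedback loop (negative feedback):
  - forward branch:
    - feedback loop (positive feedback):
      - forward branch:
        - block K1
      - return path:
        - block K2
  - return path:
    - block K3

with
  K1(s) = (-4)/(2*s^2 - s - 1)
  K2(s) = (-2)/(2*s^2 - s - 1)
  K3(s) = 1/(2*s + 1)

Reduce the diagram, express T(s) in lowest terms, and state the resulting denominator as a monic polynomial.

Answer: s^4 - s^3 - 3*s^2/4 - s/2 - 3/4

Working:
(1) feedback reduction of K1, K2: (-8*s^2 + 4*s + 4)/(4*s^4 - 4*s^3 - 3*s^2 + 2*s - 7)
(2) close the feedback loop around [K1/(1-K1*K2)], K3: (-8*s^2 + 4*s + 4)/(4*s^4 - 4*s^3 - 3*s^2 - 2*s - 3)
No further cancellation is possible in the step-2 result, so that is T(s). Its denominator becomes monic after dividing by the leading coefficient 4.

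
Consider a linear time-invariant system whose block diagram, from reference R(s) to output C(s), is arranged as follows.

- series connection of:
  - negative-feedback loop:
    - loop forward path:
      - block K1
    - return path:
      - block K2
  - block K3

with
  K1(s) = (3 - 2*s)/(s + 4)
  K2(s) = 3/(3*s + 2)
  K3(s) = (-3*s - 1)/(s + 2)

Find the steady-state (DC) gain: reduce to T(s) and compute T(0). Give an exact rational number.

Step 1 - feedback reduction of K1, K2 gives (-6*s^2 + 5*s + 6)/(3*s^2 + 8*s + 17)
Step 2 - series reduction of [K1/(1+K1*K2)], K3 gives (18*s^3 - 9*s^2 - 23*s - 6)/(3*s^3 + 14*s^2 + 33*s + 34)
That last expression is T(s); at s = 0 only the constant terms survive, so T(0) = -6/34 = -3/17.

Therefore the answer is -3/17.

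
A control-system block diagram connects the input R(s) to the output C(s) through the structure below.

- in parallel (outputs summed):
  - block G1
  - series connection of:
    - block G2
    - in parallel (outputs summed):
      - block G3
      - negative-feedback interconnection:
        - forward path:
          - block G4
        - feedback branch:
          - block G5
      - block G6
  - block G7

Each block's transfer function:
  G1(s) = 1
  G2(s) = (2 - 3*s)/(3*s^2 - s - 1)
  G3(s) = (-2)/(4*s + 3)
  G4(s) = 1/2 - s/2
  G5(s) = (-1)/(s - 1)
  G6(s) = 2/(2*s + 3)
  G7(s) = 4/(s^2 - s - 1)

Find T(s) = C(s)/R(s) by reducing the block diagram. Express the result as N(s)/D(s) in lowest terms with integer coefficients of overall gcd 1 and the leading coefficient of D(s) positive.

Step 1. apply the feedback formula to G4, G5 gives 1/3 - s/3
Step 2. parallel reduction of G3, [G4/(1+G4*G5)], G6 gives (-8*s^3 - 10*s^2 + 21*s + 9)/(24*s^2 + 54*s + 27)
Step 3. reduce the series chain G2, (G3+[G4/(1+G4*G5)]+G6) gives (24*s^4 + 14*s^3 - 83*s^2 + 15*s + 18)/(72*s^4 + 138*s^3 + 3*s^2 - 81*s - 27)
Step 4. reduce the parallel group G1, (G2*(G3+[G4/(1+G4*G5)]+G6)), G7, giving the overall T(s)

Final answer: (96*s^6 + 56*s^5 - 40*s^4 + 414*s^3 + 149*s^2 - 249*s - 99)/(72*s^6 + 66*s^5 - 207*s^4 - 222*s^3 + 51*s^2 + 108*s + 27)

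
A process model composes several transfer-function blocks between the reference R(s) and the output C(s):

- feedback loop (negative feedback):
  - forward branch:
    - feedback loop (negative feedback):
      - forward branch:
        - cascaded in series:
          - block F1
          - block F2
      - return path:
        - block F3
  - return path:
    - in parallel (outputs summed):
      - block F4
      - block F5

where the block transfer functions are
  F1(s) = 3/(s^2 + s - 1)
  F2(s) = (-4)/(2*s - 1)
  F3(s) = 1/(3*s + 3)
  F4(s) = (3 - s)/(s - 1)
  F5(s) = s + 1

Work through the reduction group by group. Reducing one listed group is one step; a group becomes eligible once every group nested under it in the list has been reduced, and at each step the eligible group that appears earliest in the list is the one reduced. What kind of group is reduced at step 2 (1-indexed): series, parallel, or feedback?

Reducing step by step:

Step 1. cascade F1, F2
Step 2. collapse the loop ((F1*F2) forward, F3 return)
Step 3. combine F4, F5 in parallel
Step 4. close the feedback loop around [(F1*F2)/(1+(F1*F2)*F3)], (F4+F5)
At step 2 the group reduced is feedback.

Answer: feedback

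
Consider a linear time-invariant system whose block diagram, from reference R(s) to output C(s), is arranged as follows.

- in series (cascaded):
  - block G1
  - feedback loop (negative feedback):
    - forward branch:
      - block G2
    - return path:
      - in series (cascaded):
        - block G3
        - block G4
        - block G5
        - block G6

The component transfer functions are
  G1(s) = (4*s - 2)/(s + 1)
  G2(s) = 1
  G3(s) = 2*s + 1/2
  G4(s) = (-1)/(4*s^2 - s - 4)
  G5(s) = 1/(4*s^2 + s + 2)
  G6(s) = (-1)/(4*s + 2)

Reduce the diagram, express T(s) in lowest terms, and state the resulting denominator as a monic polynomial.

Answer: s^6 + 3*s^5/2 - s^4/16 - 39*s^3/32 - 21*s^2/16 - 115*s/128 - 31/128

Working:
(1) series reduction of G3, G4, G5, G6 -> (4*s + 1)/(128*s^5 + 64*s^4 - 72*s^3 - 84*s^2 - 88*s - 32)
(2) feedback reduction of G2, (G3*G4*G5*G6) -> (128*s^5 + 64*s^4 - 72*s^3 - 84*s^2 - 88*s - 32)/(128*s^5 + 64*s^4 - 72*s^3 - 84*s^2 - 84*s - 31)
(3) reduce the series chain G1, [G2/(1+G2*(G3*G4*G5*G6))] -> (512*s^6 - 416*s^4 - 192*s^3 - 184*s^2 + 48*s + 64)/(128*s^6 + 192*s^5 - 8*s^4 - 156*s^3 - 168*s^2 - 115*s - 31)
No further cancellation is possible in the step-3 result, so that is T(s). Its denominator becomes monic after dividing by the leading coefficient 128.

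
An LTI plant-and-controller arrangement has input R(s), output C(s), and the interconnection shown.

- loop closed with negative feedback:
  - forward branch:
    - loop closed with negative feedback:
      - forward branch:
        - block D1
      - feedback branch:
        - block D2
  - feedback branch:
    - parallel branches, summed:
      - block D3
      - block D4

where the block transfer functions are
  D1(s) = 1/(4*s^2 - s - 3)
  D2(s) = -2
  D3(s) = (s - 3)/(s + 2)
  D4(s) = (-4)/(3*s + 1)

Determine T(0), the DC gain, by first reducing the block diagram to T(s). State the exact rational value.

First reduce the diagram to T(s).

1. close the feedback loop around D1, D2: 1/(4*s^2 - s - 5)
2. parallel reduction of D3, D4: (3*s^2 - 12*s - 11)/(3*s^2 + 7*s + 2)
3. collapse the loop ([D1/(1+D1*D2)] forward, (D3+D4) return): (3*s^2 + 7*s + 2)/(12*s^4 + 25*s^3 - 11*s^2 - 49*s - 21)
The step-3 result is T(s). Setting s = 0: T(0) = 2/(-21) = -2/21.

Answer: -2/21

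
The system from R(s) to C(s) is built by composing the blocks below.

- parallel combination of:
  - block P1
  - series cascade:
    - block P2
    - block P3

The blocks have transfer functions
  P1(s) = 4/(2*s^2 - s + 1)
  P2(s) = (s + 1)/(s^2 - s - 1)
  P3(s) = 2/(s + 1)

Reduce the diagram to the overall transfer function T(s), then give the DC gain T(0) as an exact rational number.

First reduce the diagram to T(s).

1. combine P2, P3 in series = 2/(s^2 - s - 1)
2. add P1, (P2*P3) (parallel) = (8*s^2 - 6*s - 2)/(2*s^4 - 3*s^3 - 1)
Evaluating the step-2 result (the overall T(s)) at s = 0 gives T(0) = -2/(-1) = 2.

Answer: 2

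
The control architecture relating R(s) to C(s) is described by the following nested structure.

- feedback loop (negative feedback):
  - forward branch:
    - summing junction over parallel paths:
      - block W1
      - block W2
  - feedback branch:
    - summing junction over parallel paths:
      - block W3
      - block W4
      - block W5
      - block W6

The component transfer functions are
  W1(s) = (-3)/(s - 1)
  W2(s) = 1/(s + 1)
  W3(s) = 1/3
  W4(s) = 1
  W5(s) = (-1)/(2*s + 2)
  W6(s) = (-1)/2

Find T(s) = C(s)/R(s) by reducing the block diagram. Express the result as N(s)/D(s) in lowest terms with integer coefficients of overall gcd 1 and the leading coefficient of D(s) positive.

The answer is (-6*s^2 - 18*s - 12)/(3*s^3 - 2*s^2 - 15*s - 7).

Reasoning:
[1] combine W1, W2 in parallel -> (-2*s - 4)/(s^2 - 1)
[2] parallel reduction of W3, W4, W5, W6 -> (5*s + 2)/(6*s + 6)
[3] apply the feedback formula to (W1+W2), (W3+W4+W5+W6), which is the overall transfer function T(s) = C(s)/R(s) in lowest terms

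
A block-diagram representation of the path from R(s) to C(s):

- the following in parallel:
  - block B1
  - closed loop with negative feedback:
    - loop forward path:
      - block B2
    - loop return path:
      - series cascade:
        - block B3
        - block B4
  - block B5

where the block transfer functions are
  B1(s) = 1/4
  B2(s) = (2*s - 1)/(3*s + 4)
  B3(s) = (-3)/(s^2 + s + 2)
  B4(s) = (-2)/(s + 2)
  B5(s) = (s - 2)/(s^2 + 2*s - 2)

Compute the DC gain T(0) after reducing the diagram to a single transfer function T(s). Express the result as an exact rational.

Step 1. combine B3, B4 in series gives 6/(s^3 + 3*s^2 + 4*s + 4)
Step 2. feedback reduction of B2, (B3*B4) gives (2*s^4 + 5*s^3 + 5*s^2 + 4*s - 4)/(3*s^4 + 13*s^3 + 24*s^2 + 40*s + 10)
Step 3. add B1, [B2/(1+B2*(B3*B4))], B5 (parallel) gives (11*s^6 + 67*s^5 + 116*s^4 + 70*s^3 - 14*s^2 - 404*s - 68)/(12*s^6 + 76*s^5 + 176*s^4 + 248*s^3 + 168*s^2 - 240*s - 80)
That last expression is T(s); at s = 0 only the constant terms survive, so T(0) = -68/(-80) = 17/20.

Therefore the answer is 17/20.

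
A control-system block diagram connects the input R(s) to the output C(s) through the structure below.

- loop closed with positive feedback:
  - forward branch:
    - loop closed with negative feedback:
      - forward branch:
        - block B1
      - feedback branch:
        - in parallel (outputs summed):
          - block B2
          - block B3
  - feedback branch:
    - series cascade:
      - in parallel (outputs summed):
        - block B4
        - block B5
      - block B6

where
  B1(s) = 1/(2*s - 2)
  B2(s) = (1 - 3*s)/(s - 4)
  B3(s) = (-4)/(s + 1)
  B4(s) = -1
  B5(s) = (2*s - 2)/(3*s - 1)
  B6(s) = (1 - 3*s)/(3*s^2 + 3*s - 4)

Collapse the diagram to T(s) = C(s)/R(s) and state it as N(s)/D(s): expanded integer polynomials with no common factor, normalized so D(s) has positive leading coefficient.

The answer is (3*s^4 - 6*s^3 - 25*s^2 + 16)/(6*s^5 - 27*s^4 - 66*s^3 + 97*s^2 + 114*s - 96).

Reasoning:
[1] add B2, B3 (parallel): (-3*s^2 - 6*s + 17)/(s^2 - 3*s - 4)
[2] feedback reduction of B1, (B2+B3): (s^2 - 3*s - 4)/(2*s^3 - 11*s^2 - 8*s + 25)
[3] parallel reduction of B4, B5: (-s - 1)/(3*s - 1)
[4] combine (B4+B5), B6 in series: (s + 1)/(3*s^2 + 3*s - 4)
[5] feedback reduction of [B1/(1+B1*(B2+B3))], ((B4+B5)*B6), which is the overall transfer function T(s) = C(s)/R(s) in lowest terms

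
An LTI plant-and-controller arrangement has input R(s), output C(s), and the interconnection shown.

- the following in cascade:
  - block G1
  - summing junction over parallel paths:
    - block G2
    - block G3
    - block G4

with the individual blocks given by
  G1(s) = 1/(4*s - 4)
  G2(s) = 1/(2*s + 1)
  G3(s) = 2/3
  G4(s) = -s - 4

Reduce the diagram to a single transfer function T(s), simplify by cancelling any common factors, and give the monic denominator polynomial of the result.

Step 1. reduce the parallel group G2, G3, G4 = (-6*s^2 - 23*s - 7)/(6*s + 3)
Step 2. reduce the series chain G1, (G2+G3+G4) = (-6*s^2 - 23*s - 7)/(24*s^2 - 12*s - 12)
No further cancellation is possible in the step-2 result, so that is T(s). Its denominator becomes monic after dividing by the leading coefficient 24.

Final answer: s^2 - s/2 - 1/2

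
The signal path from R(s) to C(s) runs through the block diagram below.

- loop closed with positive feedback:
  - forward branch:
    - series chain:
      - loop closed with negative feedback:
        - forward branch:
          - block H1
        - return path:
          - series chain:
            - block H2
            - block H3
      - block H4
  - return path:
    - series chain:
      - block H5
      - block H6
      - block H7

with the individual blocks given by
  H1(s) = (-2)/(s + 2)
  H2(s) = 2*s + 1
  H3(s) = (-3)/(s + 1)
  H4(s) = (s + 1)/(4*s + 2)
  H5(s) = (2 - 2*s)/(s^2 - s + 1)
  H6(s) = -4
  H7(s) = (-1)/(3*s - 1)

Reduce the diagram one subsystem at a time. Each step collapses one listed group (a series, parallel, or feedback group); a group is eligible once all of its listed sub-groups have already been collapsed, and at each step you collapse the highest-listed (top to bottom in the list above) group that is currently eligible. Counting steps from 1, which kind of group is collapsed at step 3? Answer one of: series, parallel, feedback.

Reducing step by step:

Step 1: reduce the series chain H2, H3
Step 2: reduce the feedback loop with forward H1 and return (H2*H3)
Step 3: multiply [H1/(1+H1*(H2*H3))], H4 (series)
Step 4: combine H5, H6, H7 in series
Step 5: collapse the loop (([H1/(1+H1*(H2*H3))]*H4) forward, (H5*H6*H7) return)
Step 3 collapses a series group.

Answer: series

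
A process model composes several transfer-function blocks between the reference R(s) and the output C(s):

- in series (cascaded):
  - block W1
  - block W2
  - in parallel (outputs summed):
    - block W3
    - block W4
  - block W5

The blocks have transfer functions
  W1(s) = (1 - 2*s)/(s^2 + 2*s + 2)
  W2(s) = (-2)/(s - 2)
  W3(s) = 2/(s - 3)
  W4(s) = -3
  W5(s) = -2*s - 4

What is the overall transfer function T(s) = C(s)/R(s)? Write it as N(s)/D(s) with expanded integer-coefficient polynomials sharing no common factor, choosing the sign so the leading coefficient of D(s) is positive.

The answer is (24*s^3 - 52*s^2 - 156*s + 88)/(s^4 - 3*s^3 - 2*s^2 + 2*s + 12).

Reasoning:
[1] parallel reduction of W3, W4: (11 - 3*s)/(s - 3)
[2] cascade W1, W2, (W3+W4), W5; the result is T(s) itself (integer coefficients, no common factor, positive leading denominator coefficient)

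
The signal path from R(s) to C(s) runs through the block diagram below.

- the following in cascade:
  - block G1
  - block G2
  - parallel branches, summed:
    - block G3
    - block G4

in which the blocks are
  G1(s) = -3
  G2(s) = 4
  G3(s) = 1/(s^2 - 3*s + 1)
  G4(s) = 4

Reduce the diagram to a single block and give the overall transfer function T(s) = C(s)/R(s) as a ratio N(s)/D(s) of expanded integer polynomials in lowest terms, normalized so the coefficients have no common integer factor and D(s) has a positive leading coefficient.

Step 1: combine G3, G4 in parallel gives (4*s^2 - 12*s + 5)/(s^2 - 3*s + 1)
Step 2: multiply G1, G2, (G3+G4) (series) - this is the overall T(s), already in the required normalized form

Therefore the answer is (-48*s^2 + 144*s - 60)/(s^2 - 3*s + 1).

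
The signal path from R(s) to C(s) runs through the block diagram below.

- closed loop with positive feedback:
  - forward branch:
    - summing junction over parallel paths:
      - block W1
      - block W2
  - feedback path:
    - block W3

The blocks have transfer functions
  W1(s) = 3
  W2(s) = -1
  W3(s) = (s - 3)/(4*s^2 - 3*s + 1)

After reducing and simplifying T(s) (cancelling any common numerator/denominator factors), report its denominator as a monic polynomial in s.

First reduce the diagram to T(s).

Step 1: combine W1, W2 in parallel; result 2
Step 2: apply the feedback formula to (W1+W2), W3; result (8*s^2 - 6*s + 2)/(4*s^2 - 5*s + 7)
Step 2 gives the fully reduced T(s), with no common factor left to cancel. The denominator's leading coefficient is 4, so divide each of its coefficients by 4 to get the monic form.

Answer: s^2 - 5*s/4 + 7/4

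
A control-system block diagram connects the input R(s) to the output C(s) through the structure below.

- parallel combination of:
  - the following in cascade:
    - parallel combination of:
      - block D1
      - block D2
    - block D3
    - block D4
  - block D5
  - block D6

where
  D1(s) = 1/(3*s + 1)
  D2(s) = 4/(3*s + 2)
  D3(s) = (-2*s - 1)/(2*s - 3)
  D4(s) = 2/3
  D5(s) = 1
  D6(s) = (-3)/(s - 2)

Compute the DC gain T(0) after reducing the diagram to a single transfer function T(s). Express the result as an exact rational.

The answer is 19/6.

Reasoning:
1. add D1, D2 (parallel) -> (15*s + 6)/(9*s^2 + 9*s + 2)
2. multiply (D1+D2), D3, D4 (series) -> (-20*s^2 - 18*s - 4)/(18*s^3 - 9*s^2 - 23*s - 6)
3. add ((D1+D2)*D3*D4), D5, D6 (parallel) -> (18*s^4 - 119*s^3 + 44*s^2 + 141*s + 38)/(18*s^4 - 45*s^3 - 5*s^2 + 40*s + 12)
DC gain: substitute s = 0 into T(s) from step 3: T(0) = 38/12 = 19/6.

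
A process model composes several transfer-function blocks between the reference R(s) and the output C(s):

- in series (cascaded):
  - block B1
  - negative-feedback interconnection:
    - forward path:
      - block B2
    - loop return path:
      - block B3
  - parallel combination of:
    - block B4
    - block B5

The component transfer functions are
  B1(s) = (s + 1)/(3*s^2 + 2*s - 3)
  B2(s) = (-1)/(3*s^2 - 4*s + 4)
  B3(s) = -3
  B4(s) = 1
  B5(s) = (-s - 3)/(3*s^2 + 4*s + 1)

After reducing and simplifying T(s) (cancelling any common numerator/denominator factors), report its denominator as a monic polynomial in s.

First reduce the diagram to T(s).

[1] close the feedback loop around B2, B3; result (-1)/(3*s^2 - 4*s + 7)
[2] add B4, B5 (parallel); result (3*s^2 + 3*s - 2)/(3*s^2 + 4*s + 1)
[3] multiply B1, [B2/(1+B2*B3)], (B4+B5) (series); result (-3*s^2 - 3*s + 2)/(27*s^5 - 9*s^4 + 6*s^3 + 82*s^2 - 37*s - 21)
The result of step 3 is T(s) in lowest terms. Its denominator has leading coefficient 27; dividing the denominator through by 27 makes it monic.

Answer: s^5 - s^4/3 + 2*s^3/9 + 82*s^2/27 - 37*s/27 - 7/9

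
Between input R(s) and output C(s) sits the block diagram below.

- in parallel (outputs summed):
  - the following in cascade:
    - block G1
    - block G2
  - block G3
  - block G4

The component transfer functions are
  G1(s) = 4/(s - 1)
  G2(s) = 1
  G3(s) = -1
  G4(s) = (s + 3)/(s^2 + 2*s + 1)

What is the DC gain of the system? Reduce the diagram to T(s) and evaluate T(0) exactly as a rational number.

Reducing step by step:

Step 1. series reduction of G1, G2 = 4/(s - 1)
Step 2. combine (G1*G2), G3, G4 in parallel = (-s^3 + 4*s^2 + 11*s + 2)/(s^3 + s^2 - s - 1)
The step-2 result is T(s). Setting s = 0: T(0) = 2/(-1) = -2.

Answer: -2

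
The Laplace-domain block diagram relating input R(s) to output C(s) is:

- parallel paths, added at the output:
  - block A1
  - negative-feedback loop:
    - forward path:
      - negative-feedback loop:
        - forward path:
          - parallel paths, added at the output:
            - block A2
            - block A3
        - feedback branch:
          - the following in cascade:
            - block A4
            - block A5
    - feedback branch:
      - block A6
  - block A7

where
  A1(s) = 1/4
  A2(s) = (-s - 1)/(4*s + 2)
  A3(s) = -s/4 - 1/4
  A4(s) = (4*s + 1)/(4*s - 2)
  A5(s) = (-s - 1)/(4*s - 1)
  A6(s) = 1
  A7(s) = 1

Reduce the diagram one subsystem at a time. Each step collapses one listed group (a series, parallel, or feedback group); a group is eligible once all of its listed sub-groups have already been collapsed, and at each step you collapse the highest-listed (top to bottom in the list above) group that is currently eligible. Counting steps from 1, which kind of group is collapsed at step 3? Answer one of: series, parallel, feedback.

(1) combine A2, A3 in parallel
(2) combine A4, A5 in series
(3) reduce the feedback loop with forward (A2+A3) and return (A4*A5)
(4) reduce the feedback loop with forward [(A2+A3)/(1+(A2+A3)*(A4*A5))] and return A6
(5) combine A1, [[(A2+A3)/(1+(A2+A3)*(A4*A5))]/(1+[(A2+A3)/(1+(A2+A3)*(A4*A5))]*A6)], A7 in parallel
Step 3: feedback.

Therefore the answer is feedback.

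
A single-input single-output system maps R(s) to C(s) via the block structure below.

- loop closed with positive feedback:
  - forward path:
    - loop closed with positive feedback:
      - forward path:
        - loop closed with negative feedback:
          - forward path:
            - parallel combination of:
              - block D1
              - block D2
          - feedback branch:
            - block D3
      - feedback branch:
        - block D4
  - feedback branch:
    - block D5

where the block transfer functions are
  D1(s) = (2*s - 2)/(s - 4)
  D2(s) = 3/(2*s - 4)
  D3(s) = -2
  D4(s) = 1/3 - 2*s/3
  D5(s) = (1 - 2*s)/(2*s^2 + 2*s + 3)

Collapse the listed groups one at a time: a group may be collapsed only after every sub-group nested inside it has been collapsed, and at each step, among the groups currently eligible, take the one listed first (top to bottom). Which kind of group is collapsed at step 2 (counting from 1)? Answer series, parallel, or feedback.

Answer: feedback

Working:
(1) add D1, D2 (parallel)
(2) close the feedback loop around (D1+D2), D3
(3) reduce the feedback loop with forward [(D1+D2)/(1+(D1+D2)*D3)] and return D4
(4) apply the feedback formula to [[(D1+D2)/(1+(D1+D2)*D3)]/(1-[(D1+D2)/(1+(D1+D2)*D3)]*D4)], D5
The group at step 2 is a feedback group.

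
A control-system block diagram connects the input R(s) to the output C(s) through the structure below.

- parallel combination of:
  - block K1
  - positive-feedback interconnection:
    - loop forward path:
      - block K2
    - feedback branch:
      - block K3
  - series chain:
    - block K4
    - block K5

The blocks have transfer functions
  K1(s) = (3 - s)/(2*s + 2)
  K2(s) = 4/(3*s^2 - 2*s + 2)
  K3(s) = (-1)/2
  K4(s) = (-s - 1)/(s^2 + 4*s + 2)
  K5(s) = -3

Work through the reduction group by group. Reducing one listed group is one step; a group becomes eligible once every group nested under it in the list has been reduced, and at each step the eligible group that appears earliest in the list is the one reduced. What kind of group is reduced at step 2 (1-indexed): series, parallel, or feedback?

The answer is series.

Reasoning:
Step 1: close the feedback loop around K2, K3
Step 2: series reduction of K4, K5
Step 3: sum the parallel branches K1, [K2/(1-K2*K3)], (K4*K5)
Step 2: series.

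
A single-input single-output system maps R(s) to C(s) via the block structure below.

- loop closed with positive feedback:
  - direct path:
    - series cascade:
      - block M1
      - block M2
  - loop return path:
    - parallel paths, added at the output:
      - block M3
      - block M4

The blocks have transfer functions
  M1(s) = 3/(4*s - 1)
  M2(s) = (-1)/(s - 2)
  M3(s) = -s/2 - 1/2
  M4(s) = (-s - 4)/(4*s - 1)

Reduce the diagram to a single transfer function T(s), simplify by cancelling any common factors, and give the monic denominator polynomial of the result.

First reduce the diagram to T(s).

1. combine M1, M2 in series: (-3)/(4*s^2 - 9*s + 2)
2. sum the parallel branches M3, M4: (-4*s^2 - 5*s - 7)/(8*s - 2)
3. apply the feedback formula to (M1*M2), (M3+M4): (6 - 24*s)/(32*s^3 - 92*s^2 + 19*s - 25)
Step 3 gives the fully reduced T(s), with no common factor left to cancel. The denominator's leading coefficient is 32, so divide each of its coefficients by 32 to get the monic form.

Answer: s^3 - 23*s^2/8 + 19*s/32 - 25/32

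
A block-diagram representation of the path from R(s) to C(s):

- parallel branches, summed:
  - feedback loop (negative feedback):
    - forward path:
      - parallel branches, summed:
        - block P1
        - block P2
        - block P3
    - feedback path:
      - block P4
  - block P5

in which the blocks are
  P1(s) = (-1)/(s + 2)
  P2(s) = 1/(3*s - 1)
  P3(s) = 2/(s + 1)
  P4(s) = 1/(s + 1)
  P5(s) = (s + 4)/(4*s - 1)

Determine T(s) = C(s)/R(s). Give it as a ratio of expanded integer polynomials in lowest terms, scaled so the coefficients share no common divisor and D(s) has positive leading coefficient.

Answer: (3*s^5 + 39*s^4 + 115*s^3 + 97*s^2 + 31*s - 11)/(12*s^5 + 41*s^4 + 49*s^3 + 33*s^2 - 24*s + 3)

Working:
Step 1. combine P1, P2, P3 in parallel: (4*s^2 + 11*s - 1)/(3*s^3 + 8*s^2 + 3*s - 2)
Step 2. reduce the feedback loop with forward (P1+P2+P3) and return P4: (4*s^3 + 15*s^2 + 10*s - 1)/(3*s^4 + 11*s^3 + 15*s^2 + 12*s - 3)
Step 3. combine [(P1+P2+P3)/(1+(P1+P2+P3)*P4)], P5 in parallel: this yields T(s), and no further normalization is needed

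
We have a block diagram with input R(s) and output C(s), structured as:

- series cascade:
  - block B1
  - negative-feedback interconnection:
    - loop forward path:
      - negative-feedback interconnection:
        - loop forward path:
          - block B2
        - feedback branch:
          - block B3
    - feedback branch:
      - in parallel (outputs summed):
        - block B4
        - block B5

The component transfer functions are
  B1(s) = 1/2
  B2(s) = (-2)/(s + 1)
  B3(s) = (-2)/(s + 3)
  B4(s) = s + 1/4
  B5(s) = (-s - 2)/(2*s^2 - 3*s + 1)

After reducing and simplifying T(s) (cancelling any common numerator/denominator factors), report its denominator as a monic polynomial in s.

Step 1. collapse the loop (B2 forward, B3 return) gives (-2*s - 6)/(s^2 + 4*s + 7)
Step 2. parallel reduction of B4, B5 gives (8*s^3 - 10*s^2 - 3*s - 7)/(8*s^2 - 12*s + 4)
Step 3. feedback reduction of [B2/(1+B2*B3)], (B4+B5) gives (8*s^3 + 12*s^2 - 32*s + 12)/(4*s^4 + 4*s^3 - 39*s^2 + 18*s - 35)
Step 4. multiply B1, [[B2/(1+B2*B3)]/(1+[B2/(1+B2*B3)]*(B4+B5))] (series) gives (4*s^3 + 6*s^2 - 16*s + 6)/(4*s^4 + 4*s^3 - 39*s^2 + 18*s - 35)
That last expression is T(s), already simplified. Scaling its denominator by 1/4 (the reciprocal of the leading coefficient) yields the monic denominator.

Therefore the answer is s^4 + s^3 - 39*s^2/4 + 9*s/2 - 35/4.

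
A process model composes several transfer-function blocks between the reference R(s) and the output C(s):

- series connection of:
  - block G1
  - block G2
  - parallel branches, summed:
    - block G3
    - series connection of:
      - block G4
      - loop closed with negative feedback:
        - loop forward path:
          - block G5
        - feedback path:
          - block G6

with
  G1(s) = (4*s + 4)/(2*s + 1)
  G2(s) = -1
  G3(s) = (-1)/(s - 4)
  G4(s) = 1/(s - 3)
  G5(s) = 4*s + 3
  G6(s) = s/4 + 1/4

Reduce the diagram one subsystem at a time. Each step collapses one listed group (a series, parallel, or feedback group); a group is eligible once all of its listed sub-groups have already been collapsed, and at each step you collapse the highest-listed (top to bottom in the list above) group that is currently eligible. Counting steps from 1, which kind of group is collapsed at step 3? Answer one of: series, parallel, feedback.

Reducing step by step:

(1) feedback reduction of G5, G6
(2) reduce the series chain G4, [G5/(1+G5*G6)]
(3) sum the parallel branches G3, (G4*[G5/(1+G5*G6)])
(4) combine G1, G2, (G3+(G4*[G5/(1+G5*G6)])) in series
Step 3 collapses a parallel group.

Answer: parallel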